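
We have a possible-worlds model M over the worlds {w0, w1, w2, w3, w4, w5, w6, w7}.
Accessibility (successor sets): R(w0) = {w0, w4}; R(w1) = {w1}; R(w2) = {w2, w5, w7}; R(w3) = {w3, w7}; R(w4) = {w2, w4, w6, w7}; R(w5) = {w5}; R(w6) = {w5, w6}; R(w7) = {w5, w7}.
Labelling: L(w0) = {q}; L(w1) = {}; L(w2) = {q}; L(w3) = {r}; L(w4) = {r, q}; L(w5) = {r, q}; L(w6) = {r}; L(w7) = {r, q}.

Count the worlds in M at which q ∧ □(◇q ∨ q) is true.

Let φ = q ∧ □(◇q ∨ q). Evaluate φ at each world:
  w0 (successors {w0, w4}): φ is true.
  w1 (successors {w1}): φ is false.
  w2 (successors {w2, w5, w7}): φ is true.
  w3 (successors {w3, w7}): φ is false.
  w4 (successors {w2, w4, w6, w7}): φ is true.
  w5 (successors {w5}): φ is true.
  w6 (successors {w5, w6}): φ is false.
  w7 (successors {w5, w7}): φ is true.
For instance, at w4:
  At w4: q is true, □(◇q ∨ q) is true, so q ∧ □(◇q ∨ q) is true.
    At w4: □(◇q ∨ q) requires ◇q ∨ q at every successor {w2, w4, w6, w7}.
      At w2: ◇q ∨ q is true.
      At w4: ◇q ∨ q is true.
      At w6: ◇q ∨ q is true.
      At w7: ◇q ∨ q is true.
    So □(◇q ∨ q) is true at w4.
Satisfying worlds: {w0, w2, w4, w5, w7}

5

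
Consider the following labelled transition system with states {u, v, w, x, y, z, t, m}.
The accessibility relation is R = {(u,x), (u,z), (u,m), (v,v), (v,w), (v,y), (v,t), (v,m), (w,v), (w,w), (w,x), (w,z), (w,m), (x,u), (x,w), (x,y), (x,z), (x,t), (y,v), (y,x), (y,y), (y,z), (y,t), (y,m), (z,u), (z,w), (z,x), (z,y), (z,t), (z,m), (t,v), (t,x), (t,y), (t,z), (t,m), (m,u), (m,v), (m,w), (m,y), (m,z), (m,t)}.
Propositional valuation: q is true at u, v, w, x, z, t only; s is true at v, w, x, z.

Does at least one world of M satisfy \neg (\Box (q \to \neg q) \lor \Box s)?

Let φ = \neg (\Box (q \to \neg q) \lor \Box s). Evaluate φ at each world:
  u (successors {x, z, m}): φ is true.
  v (successors {v, w, y, t, m}): φ is true.
  w (successors {v, w, x, z, m}): φ is true.
  x (successors {u, w, y, z, t}): φ is true.
  y (successors {v, x, y, z, t, m}): φ is true.
  z (successors {u, w, x, y, t, m}): φ is true.
  t (successors {v, x, y, z, m}): φ is true.
  m (successors {u, v, w, y, z, t}): φ is true.
Detail at u (witness):
  At u: \Box (q \to \neg q) \lor \Box s is false, so \neg (\Box (q \to \neg q) \lor \Box s) is true.
    At u: \Box (q \to \neg q) is false, \Box s is false, so \Box (q \to \neg q) \lor \Box s is false.
      At u: \Box (q \to \neg q) requires q \to \neg q at every successor {x, z, m}.
        q \to \neg q fails at x, so \Box (q \to \neg q) is false at u.
      At u: \Box s requires s at every successor {x, z, m}.
        s fails at m, so \Box s is false at u.

Yes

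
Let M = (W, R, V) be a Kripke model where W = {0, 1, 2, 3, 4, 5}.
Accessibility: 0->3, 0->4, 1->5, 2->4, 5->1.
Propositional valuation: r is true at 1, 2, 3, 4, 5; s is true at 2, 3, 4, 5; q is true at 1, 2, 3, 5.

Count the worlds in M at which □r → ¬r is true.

Let φ = □r → ¬r. Evaluate φ at each world:
  0 (successors {3, 4}): φ is true.
  1 (successors {5}): φ is false.
  2 (successors {4}): φ is false.
  3 (successors ∅): φ is false.
  4 (successors ∅): φ is false.
  5 (successors {1}): φ is false.
For instance, at 2:
  At 2: □r is true, ¬r is false, so □r → ¬r is false.
    At 2: □r requires r at every successor {4}.
      At 4: r is true.
    So □r is true at 2.
Satisfying worlds: {0}

1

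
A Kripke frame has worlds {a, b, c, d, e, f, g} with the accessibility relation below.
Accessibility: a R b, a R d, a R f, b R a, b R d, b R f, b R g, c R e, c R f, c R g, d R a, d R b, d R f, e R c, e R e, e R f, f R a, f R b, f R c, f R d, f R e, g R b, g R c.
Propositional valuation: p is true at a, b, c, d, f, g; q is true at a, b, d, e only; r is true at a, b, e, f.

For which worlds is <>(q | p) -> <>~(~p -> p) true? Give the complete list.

Let φ = <>(q | p) -> <>~(~p -> p). Evaluate φ at each world:
  a (successors {b, d, f}): φ is false.
  b (successors {a, d, f, g}): φ is false.
  c (successors {e, f, g}): φ is true.
  d (successors {a, b, f}): φ is false.
  e (successors {c, e, f}): φ is true.
  f (successors {a, b, c, d, e}): φ is true.
  g (successors {b, c}): φ is false.
For instance, at a:
  At a: <>(q | p) is true, <>~(~p -> p) is false, so <>(q | p) -> <>~(~p -> p) is false.
    At a: <>(q | p) requires q | p at some successor in {b, d, f}.
      q | p holds at b, so <>(q | p) is true at a.
    At a: <>~(~p -> p) requires ~(~p -> p) at some successor in {b, d, f}.
      At b: ~(~p -> p) is false.
      At d: ~(~p -> p) is false.
      At f: ~(~p -> p) is false.
    So <>~(~p -> p) is false at a.
Satisfying worlds: {c, e, f}

c, e, f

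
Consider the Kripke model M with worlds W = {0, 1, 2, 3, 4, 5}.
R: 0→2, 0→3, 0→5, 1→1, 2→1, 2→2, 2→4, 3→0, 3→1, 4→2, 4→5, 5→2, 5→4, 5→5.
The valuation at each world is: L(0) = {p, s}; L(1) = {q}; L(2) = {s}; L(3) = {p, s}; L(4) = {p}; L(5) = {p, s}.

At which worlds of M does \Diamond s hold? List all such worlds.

0, 2, 3, 4, 5

Let φ = \Diamond s. Evaluate φ at each world:
  0 (successors {2, 3, 5}): φ is true.
  1 (successors {1}): φ is false.
  2 (successors {1, 2, 4}): φ is true.
  3 (successors {0, 1}): φ is true.
  4 (successors {2, 5}): φ is true.
  5 (successors {2, 4, 5}): φ is true.
For instance, at 5:
  At 5: \Diamond s requires s at some successor in {2, 4, 5}.
    s holds at 2, so \Diamond s is true at 5.
Satisfying worlds: {0, 2, 3, 4, 5}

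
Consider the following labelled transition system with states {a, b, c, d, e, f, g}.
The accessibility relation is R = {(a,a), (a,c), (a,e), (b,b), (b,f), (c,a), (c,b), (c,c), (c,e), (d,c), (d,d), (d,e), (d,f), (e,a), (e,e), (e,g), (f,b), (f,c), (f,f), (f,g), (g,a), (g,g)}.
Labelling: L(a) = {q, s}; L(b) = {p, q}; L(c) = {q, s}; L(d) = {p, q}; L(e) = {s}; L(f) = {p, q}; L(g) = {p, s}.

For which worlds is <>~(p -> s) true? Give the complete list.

b, c, d, f

Let φ = <>~(p -> s). Evaluate φ at each world:
  a (successors {a, c, e}): φ is false.
  b (successors {b, f}): φ is true.
  c (successors {a, b, c, e}): φ is true.
  d (successors {c, d, e, f}): φ is true.
  e (successors {a, e, g}): φ is false.
  f (successors {b, c, f, g}): φ is true.
  g (successors {a, g}): φ is false.
For instance, at e:
  At e: <>~(p -> s) requires ~(p -> s) at some successor in {a, e, g}.
    At a: ~(p -> s) is false.
    At e: ~(p -> s) is false.
    At g: ~(p -> s) is false.
  So <>~(p -> s) is false at e.
Satisfying worlds: {b, c, d, f}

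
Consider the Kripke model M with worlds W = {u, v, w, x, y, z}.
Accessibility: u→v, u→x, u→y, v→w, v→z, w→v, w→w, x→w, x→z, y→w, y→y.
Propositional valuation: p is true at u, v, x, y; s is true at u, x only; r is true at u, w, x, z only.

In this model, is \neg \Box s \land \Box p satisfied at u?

Yes

At u: \neg \Box s is true, \Box p is true, so \neg \Box s \land \Box p is true.
  At u: \Box s is false, so \neg \Box s is true.
    At u: \Box s requires s at every successor {v, x, y}.
      s fails at v, so \Box s is false at u.
  At u: \Box p requires p at every successor {v, x, y}.
    At v: p is true.
    At x: p is true.
    At y: p is true.
  So \Box p is true at u.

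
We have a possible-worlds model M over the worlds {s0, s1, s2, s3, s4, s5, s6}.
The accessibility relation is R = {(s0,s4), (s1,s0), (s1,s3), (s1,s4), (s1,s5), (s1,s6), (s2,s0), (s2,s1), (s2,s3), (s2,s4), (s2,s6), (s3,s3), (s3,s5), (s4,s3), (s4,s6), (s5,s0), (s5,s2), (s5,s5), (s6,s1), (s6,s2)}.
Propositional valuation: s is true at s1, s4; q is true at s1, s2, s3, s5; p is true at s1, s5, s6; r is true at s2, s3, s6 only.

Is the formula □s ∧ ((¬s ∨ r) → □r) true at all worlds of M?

Recall that □ψ holds at a world iff ψ holds at every accessible world, and ◇ψ holds iff ψ holds at some accessible world.
Let φ = □s ∧ ((¬s ∨ r) → □r). Evaluate φ at each world:
  s0 (successors {s4}): φ is false.
  s1 (successors {s0, s3, s4, s5, s6}): φ is false.
  s2 (successors {s0, s1, s3, s4, s6}): φ is false.
  s3 (successors {s3, s5}): φ is false.
  s4 (successors {s3, s6}): φ is false.
  s5 (successors {s0, s2, s5}): φ is false.
  s6 (successors {s1, s2}): φ is false.
Detail at s0 (counterexample):
  At s0: □s is true, (¬s ∨ r) → □r is false, so □s ∧ ((¬s ∨ r) → □r) is false.
    At s0: □s requires s at every successor {s4}.
      At s4: s is true.
    So □s is true at s0.
    At s0: ¬s ∨ r is true, □r is false, so (¬s ∨ r) → □r is false.
      At s0: □r requires r at every successor {s4}.
        r fails at s4, so □r is false at s0.

No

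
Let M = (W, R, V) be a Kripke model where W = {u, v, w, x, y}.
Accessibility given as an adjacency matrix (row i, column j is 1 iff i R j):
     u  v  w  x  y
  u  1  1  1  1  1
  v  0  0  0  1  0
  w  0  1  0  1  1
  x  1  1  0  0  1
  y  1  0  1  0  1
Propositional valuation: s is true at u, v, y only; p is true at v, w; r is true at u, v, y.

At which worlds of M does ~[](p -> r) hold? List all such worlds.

u, y

Recall that []ψ holds at a world iff ψ holds at every accessible world, and <>ψ holds iff ψ holds at some accessible world.
Let φ = ~[](p -> r). Evaluate φ at each world:
  u (successors {u, v, w, x, y}): φ is true.
  v (successors {x}): φ is false.
  w (successors {v, x, y}): φ is false.
  x (successors {u, v, y}): φ is false.
  y (successors {u, w, y}): φ is true.
For instance, at u:
  At u: [](p -> r) is false, so ~[](p -> r) is true.
    At u: [](p -> r) requires p -> r at every successor {u, v, w, x, y}.
      p -> r fails at w, so [](p -> r) is false at u.
Satisfying worlds: {u, y}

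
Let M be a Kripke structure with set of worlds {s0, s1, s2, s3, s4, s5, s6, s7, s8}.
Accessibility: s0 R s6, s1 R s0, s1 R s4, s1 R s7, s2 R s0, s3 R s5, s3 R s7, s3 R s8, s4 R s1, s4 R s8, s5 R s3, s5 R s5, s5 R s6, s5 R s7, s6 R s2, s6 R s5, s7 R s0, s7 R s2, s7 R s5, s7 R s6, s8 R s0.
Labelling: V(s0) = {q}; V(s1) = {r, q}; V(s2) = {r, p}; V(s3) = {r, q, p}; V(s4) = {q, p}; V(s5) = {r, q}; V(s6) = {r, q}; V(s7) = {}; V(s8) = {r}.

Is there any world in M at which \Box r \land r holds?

Recall that \Box ψ holds at a world iff ψ holds at every accessible world, and \Diamond ψ holds iff ψ holds at some accessible world.
Let φ = \Box r \land r. Evaluate φ at each world:
  s0 (successors {s6}): φ is false.
  s1 (successors {s0, s4, s7}): φ is false.
  s2 (successors {s0}): φ is false.
  s3 (successors {s5, s7, s8}): φ is false.
  s4 (successors {s1, s8}): φ is false.
  s5 (successors {s3, s5, s6, s7}): φ is false.
  s6 (successors {s2, s5}): φ is true.
  s7 (successors {s0, s2, s5, s6}): φ is false.
  s8 (successors {s0}): φ is false.
Detail at s6 (witness):
  At s6: \Box r is true, r is true, so \Box r \land r is true.
    At s6: \Box r requires r at every successor {s2, s5}.
      At s2: r is true.
      At s5: r is true.
    So \Box r is true at s6.

Yes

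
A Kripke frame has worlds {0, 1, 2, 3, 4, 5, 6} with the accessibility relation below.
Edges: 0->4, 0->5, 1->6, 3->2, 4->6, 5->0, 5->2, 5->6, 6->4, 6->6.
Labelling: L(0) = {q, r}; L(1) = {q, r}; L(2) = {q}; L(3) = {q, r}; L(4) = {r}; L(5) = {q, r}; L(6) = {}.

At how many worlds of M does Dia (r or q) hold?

Let φ = Dia (r or q). Evaluate φ at each world:
  0 (successors {4, 5}): φ is true.
  1 (successors {6}): φ is false.
  2 (successors ∅): φ is false.
  3 (successors {2}): φ is true.
  4 (successors {6}): φ is false.
  5 (successors {0, 2, 6}): φ is true.
  6 (successors {4, 6}): φ is true.
For instance, at 6:
  At 6: Dia (r or q) requires r or q at some successor in {4, 6}.
    r or q holds at 4, so Dia (r or q) is true at 6.
Satisfying worlds: {0, 3, 5, 6}

4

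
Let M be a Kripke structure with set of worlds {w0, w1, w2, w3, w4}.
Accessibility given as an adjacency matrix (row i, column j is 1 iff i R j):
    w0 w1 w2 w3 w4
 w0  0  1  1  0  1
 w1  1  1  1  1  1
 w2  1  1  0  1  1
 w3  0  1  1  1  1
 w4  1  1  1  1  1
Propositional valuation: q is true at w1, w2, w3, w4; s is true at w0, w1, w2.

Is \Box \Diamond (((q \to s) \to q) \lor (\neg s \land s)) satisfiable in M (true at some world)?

Let φ = \Box \Diamond (((q \to s) \to q) \lor (\neg s \land s)). Evaluate φ at each world:
  w0 (successors {w1, w2, w4}): φ is true.
  w1 (successors {w0, w1, w2, w3, w4}): φ is true.
  w2 (successors {w0, w1, w3, w4}): φ is true.
  w3 (successors {w1, w2, w3, w4}): φ is true.
  w4 (successors {w0, w1, w2, w3, w4}): φ is true.
Detail at w0 (witness):
  At w0: \Box \Diamond (((q \to s) \to q) \lor (\neg s \land s)) requires \Diamond (((q \to s) \to q) \lor (\neg s \land s)) at every successor {w1, w2, w4}.
      At w1: \Diamond (((q \to s) \to q) \lor (\neg s \land s)) requires ((q \to s) \to q) \lor (\neg s \land s) at some successor in {w0, w1, w2, w3, w4}.
        ((q \to s) \to q) \lor (\neg s \land s) holds at w1, so \Diamond (((q \to s) \to q) \lor (\neg s \land s)) is true at w1.
      At w2: \Diamond (((q \to s) \to q) \lor (\neg s \land s)) requires ((q \to s) \to q) \lor (\neg s \land s) at some successor in {w0, w1, w3, w4}.
        ((q \to s) \to q) \lor (\neg s \land s) holds at w1, so \Diamond (((q \to s) \to q) \lor (\neg s \land s)) is true at w2.
      At w4: \Diamond (((q \to s) \to q) \lor (\neg s \land s)) requires ((q \to s) \to q) \lor (\neg s \land s) at some successor in {w0, w1, w2, w3, w4}.
        ((q \to s) \to q) \lor (\neg s \land s) holds at w1, so \Diamond (((q \to s) \to q) \lor (\neg s \land s)) is true at w4.
  So \Box \Diamond (((q \to s) \to q) \lor (\neg s \land s)) is true at w0.

Yes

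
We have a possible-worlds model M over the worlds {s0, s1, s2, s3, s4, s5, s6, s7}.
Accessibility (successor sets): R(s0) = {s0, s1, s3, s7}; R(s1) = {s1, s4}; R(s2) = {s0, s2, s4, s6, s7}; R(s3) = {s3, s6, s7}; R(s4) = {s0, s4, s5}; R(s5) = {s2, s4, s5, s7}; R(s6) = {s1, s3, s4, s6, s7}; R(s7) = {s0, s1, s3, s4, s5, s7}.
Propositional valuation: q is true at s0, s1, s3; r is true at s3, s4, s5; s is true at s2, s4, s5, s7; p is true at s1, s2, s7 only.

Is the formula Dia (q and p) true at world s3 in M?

At s3: Dia (q and p) requires q and p at some successor in {s3, s6, s7}.
  At s3: q and p is false.
  At s6: q and p is false.
  At s7: q and p is false.
So Dia (q and p) is false at s3.

No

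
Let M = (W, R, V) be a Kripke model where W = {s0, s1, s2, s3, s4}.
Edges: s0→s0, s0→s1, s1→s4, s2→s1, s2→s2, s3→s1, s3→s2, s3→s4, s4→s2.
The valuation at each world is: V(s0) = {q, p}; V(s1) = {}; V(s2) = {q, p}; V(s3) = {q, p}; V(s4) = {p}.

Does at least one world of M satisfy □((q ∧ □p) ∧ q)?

No

Recall that □ψ holds at a world iff ψ holds at every accessible world, and ◇ψ holds iff ψ holds at some accessible world.
Let φ = □((q ∧ □p) ∧ q). Evaluate φ at each world:
  s0 (successors {s0, s1}): φ is false.
  s1 (successors {s4}): φ is false.
  s2 (successors {s1, s2}): φ is false.
  s3 (successors {s1, s2, s4}): φ is false.
  s4 (successors {s2}): φ is false.
For instance, at s3:
  At s3: □((q ∧ □p) ∧ q) requires (q ∧ □p) ∧ q at every successor {s1, s2, s4}.
    (q ∧ □p) ∧ q fails at s1, so □((q ∧ □p) ∧ q) is false at s3.
      At s1: q ∧ □p is false, q is false, so (q ∧ □p) ∧ q is false.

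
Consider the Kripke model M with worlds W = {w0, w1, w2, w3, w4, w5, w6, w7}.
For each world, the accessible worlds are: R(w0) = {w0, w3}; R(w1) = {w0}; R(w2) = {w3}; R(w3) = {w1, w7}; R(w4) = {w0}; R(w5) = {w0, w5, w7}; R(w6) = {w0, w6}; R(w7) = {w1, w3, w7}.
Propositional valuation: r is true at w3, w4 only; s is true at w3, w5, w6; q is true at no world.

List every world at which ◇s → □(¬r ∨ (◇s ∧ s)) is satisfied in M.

w1, w3, w4, w5, w6

Let φ = ◇s → □(¬r ∨ (◇s ∧ s)). Evaluate φ at each world:
  w0 (successors {w0, w3}): φ is false.
  w1 (successors {w0}): φ is true.
  w2 (successors {w3}): φ is false.
  w3 (successors {w1, w7}): φ is true.
  w4 (successors {w0}): φ is true.
  w5 (successors {w0, w5, w7}): φ is true.
  w6 (successors {w0, w6}): φ is true.
  w7 (successors {w1, w3, w7}): φ is false.
For instance, at w0:
  At w0: ◇s is true, □(¬r ∨ (◇s ∧ s)) is false, so ◇s → □(¬r ∨ (◇s ∧ s)) is false.
    At w0: ◇s requires s at some successor in {w0, w3}.
      s holds at w3, so ◇s is true at w0.
    At w0: □(¬r ∨ (◇s ∧ s)) requires ¬r ∨ (◇s ∧ s) at every successor {w0, w3}.
      ¬r ∨ (◇s ∧ s) fails at w3, so □(¬r ∨ (◇s ∧ s)) is false at w0.
Satisfying worlds: {w1, w3, w4, w5, w6}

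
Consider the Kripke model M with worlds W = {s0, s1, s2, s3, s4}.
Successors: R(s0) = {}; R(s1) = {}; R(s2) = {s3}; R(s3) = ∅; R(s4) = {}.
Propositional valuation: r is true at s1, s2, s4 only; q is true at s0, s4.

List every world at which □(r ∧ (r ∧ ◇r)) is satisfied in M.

Let φ = □(r ∧ (r ∧ ◇r)). Evaluate φ at each world:
  s0 (successors ∅): φ is true.
  s1 (successors ∅): φ is true.
  s2 (successors {s3}): φ is false.
  s3 (successors ∅): φ is true.
  s4 (successors ∅): φ is true.
For instance, at s2:
  At s2: □(r ∧ (r ∧ ◇r)) requires r ∧ (r ∧ ◇r) at every successor {s3}.
    r ∧ (r ∧ ◇r) fails at s3, so □(r ∧ (r ∧ ◇r)) is false at s2.
      At s3: r is false, r ∧ ◇r is false, so r ∧ (r ∧ ◇r) is false.
Satisfying worlds: {s0, s1, s3, s4}

s0, s1, s3, s4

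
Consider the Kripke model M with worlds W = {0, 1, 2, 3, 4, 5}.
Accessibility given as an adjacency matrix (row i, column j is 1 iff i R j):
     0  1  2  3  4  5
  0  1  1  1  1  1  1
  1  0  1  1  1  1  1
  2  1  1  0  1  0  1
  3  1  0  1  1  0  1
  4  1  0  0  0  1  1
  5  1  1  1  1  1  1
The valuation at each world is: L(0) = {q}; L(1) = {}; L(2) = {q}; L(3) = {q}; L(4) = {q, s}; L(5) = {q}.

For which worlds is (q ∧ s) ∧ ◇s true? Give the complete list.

Let φ = (q ∧ s) ∧ ◇s. Evaluate φ at each world:
  0 (successors {0, 1, 2, 3, 4, 5}): φ is false.
  1 (successors {1, 2, 3, 4, 5}): φ is false.
  2 (successors {0, 1, 3, 5}): φ is false.
  3 (successors {0, 2, 3, 5}): φ is false.
  4 (successors {0, 4, 5}): φ is true.
  5 (successors {0, 1, 2, 3, 4, 5}): φ is false.
For instance, at 2:
  At 2: q ∧ s is false, ◇s is false, so (q ∧ s) ∧ ◇s is false.
    At 2: ◇s requires s at some successor in {0, 1, 3, 5}.
      At 0: s is false.
      At 1: s is false.
      At 3: s is false.
      At 5: s is false.
    So ◇s is false at 2.
Satisfying worlds: {4}

4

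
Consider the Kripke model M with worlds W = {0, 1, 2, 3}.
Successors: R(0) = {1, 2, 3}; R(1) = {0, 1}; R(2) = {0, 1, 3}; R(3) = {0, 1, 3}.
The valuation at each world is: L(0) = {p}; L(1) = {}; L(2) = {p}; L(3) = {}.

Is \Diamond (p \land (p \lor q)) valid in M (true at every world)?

Yes

Let φ = \Diamond (p \land (p \lor q)). Evaluate φ at each world:
  0 (successors {1, 2, 3}): φ is true.
  1 (successors {0, 1}): φ is true.
  2 (successors {0, 1, 3}): φ is true.
  3 (successors {0, 1, 3}): φ is true.
For instance, at 3:
  At 3: \Diamond (p \land (p \lor q)) requires p \land (p \lor q) at some successor in {0, 1, 3}.
    p \land (p \lor q) holds at 0, so \Diamond (p \land (p \lor q)) is true at 3.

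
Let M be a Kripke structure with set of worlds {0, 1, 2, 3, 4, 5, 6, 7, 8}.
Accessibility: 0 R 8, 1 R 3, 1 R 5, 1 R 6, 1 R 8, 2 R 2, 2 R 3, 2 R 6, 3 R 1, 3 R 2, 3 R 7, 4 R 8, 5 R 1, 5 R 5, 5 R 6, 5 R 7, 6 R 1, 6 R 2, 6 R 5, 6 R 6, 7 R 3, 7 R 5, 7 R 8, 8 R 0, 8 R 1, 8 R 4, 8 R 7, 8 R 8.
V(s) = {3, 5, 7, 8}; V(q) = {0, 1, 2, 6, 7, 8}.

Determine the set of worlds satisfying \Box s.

Let φ = \Box s. Evaluate φ at each world:
  0 (successors {8}): φ is true.
  1 (successors {3, 5, 6, 8}): φ is false.
  2 (successors {2, 3, 6}): φ is false.
  3 (successors {1, 2, 7}): φ is false.
  4 (successors {8}): φ is true.
  5 (successors {1, 5, 6, 7}): φ is false.
  6 (successors {1, 2, 5, 6}): φ is false.
  7 (successors {3, 5, 8}): φ is true.
  8 (successors {0, 1, 4, 7, 8}): φ is false.
For instance, at 1:
  At 1: \Box s requires s at every successor {3, 5, 6, 8}.
    s fails at 6, so \Box s is false at 1.
Satisfying worlds: {0, 4, 7}

0, 4, 7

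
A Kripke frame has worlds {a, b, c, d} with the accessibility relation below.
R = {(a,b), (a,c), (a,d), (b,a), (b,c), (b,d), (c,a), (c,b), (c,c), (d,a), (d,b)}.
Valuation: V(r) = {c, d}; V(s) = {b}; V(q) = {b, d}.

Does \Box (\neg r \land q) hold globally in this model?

No

Recall that \Box ψ holds at a world iff ψ holds at every accessible world, and \Diamond ψ holds iff ψ holds at some accessible world.
Let φ = \Box (\neg r \land q). Evaluate φ at each world:
  a (successors {b, c, d}): φ is false.
  b (successors {a, c, d}): φ is false.
  c (successors {a, b, c}): φ is false.
  d (successors {a, b}): φ is false.
Detail at a (counterexample):
  At a: \Box (\neg r \land q) requires \neg r \land q at every successor {b, c, d}.
    \neg r \land q fails at c, so \Box (\neg r \land q) is false at a.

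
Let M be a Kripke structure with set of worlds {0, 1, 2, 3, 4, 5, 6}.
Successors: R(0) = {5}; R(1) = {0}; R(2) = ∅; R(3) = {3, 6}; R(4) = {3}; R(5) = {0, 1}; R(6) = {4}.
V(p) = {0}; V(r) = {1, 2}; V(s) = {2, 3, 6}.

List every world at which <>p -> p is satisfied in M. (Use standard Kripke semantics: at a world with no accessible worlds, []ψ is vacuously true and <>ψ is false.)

Let φ = <>p -> p. Evaluate φ at each world:
  0 (successors {5}): φ is true.
  1 (successors {0}): φ is false.
  2 (successors ∅): φ is true.
  3 (successors {3, 6}): φ is true.
  4 (successors {3}): φ is true.
  5 (successors {0, 1}): φ is false.
  6 (successors {4}): φ is true.
For instance, at 3:
  At 3: <>p is false, p is false, so <>p -> p is true.
    At 3: <>p requires p at some successor in {3, 6}.
      At 3: p is false.
      At 6: p is false.
    So <>p is false at 3.
Satisfying worlds: {0, 2, 3, 4, 6}

0, 2, 3, 4, 6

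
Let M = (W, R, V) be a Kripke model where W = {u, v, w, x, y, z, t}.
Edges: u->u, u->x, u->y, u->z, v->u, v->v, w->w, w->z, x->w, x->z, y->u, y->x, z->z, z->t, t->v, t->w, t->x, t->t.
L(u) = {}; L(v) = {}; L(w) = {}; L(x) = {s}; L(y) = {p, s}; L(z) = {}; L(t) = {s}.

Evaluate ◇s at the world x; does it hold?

No

Recall that ◇ψ holds at a world iff ψ holds at some accessible world.
At x: ◇s requires s at some successor in {w, z}.
  At w: s is false.
  At z: s is false.
So ◇s is false at x.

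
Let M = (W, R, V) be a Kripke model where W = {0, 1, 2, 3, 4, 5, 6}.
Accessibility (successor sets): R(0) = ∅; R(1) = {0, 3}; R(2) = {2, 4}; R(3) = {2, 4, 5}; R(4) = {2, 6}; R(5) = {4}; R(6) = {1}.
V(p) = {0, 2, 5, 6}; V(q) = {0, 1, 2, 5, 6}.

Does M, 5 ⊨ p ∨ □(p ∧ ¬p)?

Yes

At 5: p is true, □(p ∧ ¬p) is false, so p ∨ □(p ∧ ¬p) is true.
  At 5: □(p ∧ ¬p) requires p ∧ ¬p at every successor {4}.
    p ∧ ¬p fails at 4, so □(p ∧ ¬p) is false at 5.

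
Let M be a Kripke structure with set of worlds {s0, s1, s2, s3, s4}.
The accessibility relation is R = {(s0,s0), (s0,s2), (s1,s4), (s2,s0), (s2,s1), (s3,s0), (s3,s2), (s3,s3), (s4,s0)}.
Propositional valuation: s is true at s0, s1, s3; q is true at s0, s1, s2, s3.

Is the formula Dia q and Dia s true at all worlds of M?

No

Let φ = Dia q and Dia s. Evaluate φ at each world:
  s0 (successors {s0, s2}): φ is true.
  s1 (successors {s4}): φ is false.
  s2 (successors {s0, s1}): φ is true.
  s3 (successors {s0, s2, s3}): φ is true.
  s4 (successors {s0}): φ is true.
Detail at s1 (counterexample):
  At s1: Dia q is false, Dia s is false, so Dia q and Dia s is false.
    At s1: Dia q requires q at some successor in {s4}.
      At s4: q is false.
    So Dia q is false at s1.
    At s1: Dia s requires s at some successor in {s4}.
      At s4: s is false.
    So Dia s is false at s1.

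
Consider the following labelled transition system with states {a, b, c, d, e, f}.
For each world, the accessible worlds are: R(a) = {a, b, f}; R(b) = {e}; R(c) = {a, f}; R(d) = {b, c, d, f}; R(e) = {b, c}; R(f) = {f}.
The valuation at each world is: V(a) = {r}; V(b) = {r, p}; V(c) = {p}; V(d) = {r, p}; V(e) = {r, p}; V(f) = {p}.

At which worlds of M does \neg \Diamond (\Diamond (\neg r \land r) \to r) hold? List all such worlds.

none

Let φ = \neg \Diamond (\Diamond (\neg r \land r) \to r). Evaluate φ at each world:
  a (successors {a, b, f}): φ is false.
  b (successors {e}): φ is false.
  c (successors {a, f}): φ is false.
  d (successors {b, c, d, f}): φ is false.
  e (successors {b, c}): φ is false.
  f (successors {f}): φ is false.
For instance, at c:
  At c: \Diamond (\Diamond (\neg r \land r) \to r) is true, so \neg \Diamond (\Diamond (\neg r \land r) \to r) is false.
    At c: \Diamond (\Diamond (\neg r \land r) \to r) requires \Diamond (\neg r \land r) \to r at some successor in {a, f}.
      \Diamond (\neg r \land r) \to r holds at a, so \Diamond (\Diamond (\neg r \land r) \to r) is true at c.
Satisfying worlds: none.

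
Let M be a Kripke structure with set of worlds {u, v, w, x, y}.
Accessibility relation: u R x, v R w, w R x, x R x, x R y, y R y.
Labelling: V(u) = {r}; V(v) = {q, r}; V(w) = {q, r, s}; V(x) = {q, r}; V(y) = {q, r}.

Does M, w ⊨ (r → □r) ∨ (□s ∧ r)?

Yes

At w: r → □r is true, □s ∧ r is false, so (r → □r) ∨ (□s ∧ r) is true.
  At w: r is true, □r is true, so r → □r is true.
    At w: □r requires r at every successor {x}.
      At x: r is true.
    So □r is true at w.
  At w: □s is false, r is true, so □s ∧ r is false.
    At w: □s requires s at every successor {x}.
      s fails at x, so □s is false at w.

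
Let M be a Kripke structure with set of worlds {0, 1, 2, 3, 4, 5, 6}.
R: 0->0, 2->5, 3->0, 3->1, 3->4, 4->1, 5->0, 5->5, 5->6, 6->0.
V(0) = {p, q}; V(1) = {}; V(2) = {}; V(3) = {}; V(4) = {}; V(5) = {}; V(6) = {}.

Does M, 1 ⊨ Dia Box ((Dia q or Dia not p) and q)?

No

Recall that Box ψ holds at a world iff ψ holds at every accessible world, and Dia ψ holds iff ψ holds at some accessible world.
At 1: no accessible worlds, so Dia Box ((Dia q or Dia not p) and q) is false.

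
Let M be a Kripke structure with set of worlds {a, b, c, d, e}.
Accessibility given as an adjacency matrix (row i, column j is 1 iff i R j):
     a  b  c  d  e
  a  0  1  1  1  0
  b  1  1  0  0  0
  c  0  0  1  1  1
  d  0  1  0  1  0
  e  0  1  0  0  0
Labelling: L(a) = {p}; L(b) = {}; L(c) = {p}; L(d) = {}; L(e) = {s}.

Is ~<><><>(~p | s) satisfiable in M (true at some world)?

No

Recall that <>ψ holds at a world iff ψ holds at some accessible world.
Let φ = ~<><><>(~p | s). Evaluate φ at each world:
  a (successors {b, c, d}): φ is false.
  b (successors {a, b}): φ is false.
  c (successors {c, d, e}): φ is false.
  d (successors {b, d}): φ is false.
  e (successors {b}): φ is false.
For instance, at b:
  At b: <><><>(~p | s) is true, so ~<><><>(~p | s) is false.
    At b: <><><>(~p | s) requires <><>(~p | s) at some successor in {a, b}.
      <><>(~p | s) holds at a, so <><><>(~p | s) is true at b.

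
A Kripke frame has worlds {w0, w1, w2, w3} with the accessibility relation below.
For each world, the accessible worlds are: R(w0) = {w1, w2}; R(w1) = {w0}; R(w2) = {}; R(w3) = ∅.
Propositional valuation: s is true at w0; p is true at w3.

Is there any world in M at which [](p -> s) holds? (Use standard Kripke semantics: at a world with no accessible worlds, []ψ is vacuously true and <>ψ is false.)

Yes

Recall that []ψ holds at a world iff ψ holds at every accessible world, and <>ψ holds iff ψ holds at some accessible world.
Let φ = [](p -> s). Evaluate φ at each world:
  w0 (successors {w1, w2}): φ is true.
  w1 (successors {w0}): φ is true.
  w2 (successors ∅): φ is true.
  w3 (successors ∅): φ is true.
Detail at w0 (witness):
  At w0: [](p -> s) requires p -> s at every successor {w1, w2}.
    At w1: p -> s is true.
    At w2: p -> s is true.
  So [](p -> s) is true at w0.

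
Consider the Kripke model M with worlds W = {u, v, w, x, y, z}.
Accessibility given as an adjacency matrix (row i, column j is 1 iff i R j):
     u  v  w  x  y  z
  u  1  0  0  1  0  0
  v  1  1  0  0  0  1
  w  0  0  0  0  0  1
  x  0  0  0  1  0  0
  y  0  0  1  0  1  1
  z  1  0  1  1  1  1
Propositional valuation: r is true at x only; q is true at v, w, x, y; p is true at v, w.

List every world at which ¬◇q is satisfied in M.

w

Let φ = ¬◇q. Evaluate φ at each world:
  u (successors {u, x}): φ is false.
  v (successors {u, v, z}): φ is false.
  w (successors {z}): φ is true.
  x (successors {x}): φ is false.
  y (successors {w, y, z}): φ is false.
  z (successors {u, w, x, y, z}): φ is false.
For instance, at x:
  At x: ◇q is true, so ¬◇q is false.
    At x: ◇q requires q at some successor in {x}.
      q holds at x, so ◇q is true at x.
Satisfying worlds: {w}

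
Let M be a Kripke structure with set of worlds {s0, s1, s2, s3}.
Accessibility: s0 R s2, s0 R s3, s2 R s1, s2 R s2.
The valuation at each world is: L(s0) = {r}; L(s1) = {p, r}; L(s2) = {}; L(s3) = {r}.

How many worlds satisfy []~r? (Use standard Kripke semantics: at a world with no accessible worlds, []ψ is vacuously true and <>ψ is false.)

2

Let φ = []~r. Evaluate φ at each world:
  s0 (successors {s2, s3}): φ is false.
  s1 (successors ∅): φ is true.
  s2 (successors {s1, s2}): φ is false.
  s3 (successors ∅): φ is true.
For instance, at s0:
  At s0: []~r requires ~r at every successor {s2, s3}.
    ~r fails at s3, so []~r is false at s0.
Satisfying worlds: {s1, s3}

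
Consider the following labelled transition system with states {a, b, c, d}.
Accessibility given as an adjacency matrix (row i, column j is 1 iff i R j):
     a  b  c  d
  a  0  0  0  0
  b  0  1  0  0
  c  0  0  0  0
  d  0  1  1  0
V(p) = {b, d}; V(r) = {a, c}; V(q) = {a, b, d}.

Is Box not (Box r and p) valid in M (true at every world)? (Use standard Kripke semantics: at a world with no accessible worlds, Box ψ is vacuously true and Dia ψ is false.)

Yes

Let φ = Box not (Box r and p). Evaluate φ at each world:
  a (successors ∅): φ is true.
  b (successors {b}): φ is true.
  c (successors ∅): φ is true.
  d (successors {b, c}): φ is true.
For instance, at b:
  At b: Box not (Box r and p) requires not (Box r and p) at every successor {b}.
      At b: Box r and p is false, so not (Box r and p) is true.
  So Box not (Box r and p) is true at b.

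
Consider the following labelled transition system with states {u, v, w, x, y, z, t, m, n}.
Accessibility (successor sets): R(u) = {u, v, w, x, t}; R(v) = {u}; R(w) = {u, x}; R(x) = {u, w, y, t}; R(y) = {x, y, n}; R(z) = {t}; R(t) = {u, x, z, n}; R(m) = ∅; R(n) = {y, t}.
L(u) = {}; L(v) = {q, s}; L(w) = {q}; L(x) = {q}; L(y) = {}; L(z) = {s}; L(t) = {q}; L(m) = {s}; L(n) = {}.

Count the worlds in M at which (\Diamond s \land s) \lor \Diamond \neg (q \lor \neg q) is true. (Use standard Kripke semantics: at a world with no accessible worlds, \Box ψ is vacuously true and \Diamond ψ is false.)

0

Let φ = (\Diamond s \land s) \lor \Diamond \neg (q \lor \neg q). Evaluate φ at each world:
  u (successors {u, v, w, x, t}): φ is false.
  v (successors {u}): φ is false.
  w (successors {u, x}): φ is false.
  x (successors {u, w, y, t}): φ is false.
  y (successors {x, y, n}): φ is false.
  z (successors {t}): φ is false.
  t (successors {u, x, z, n}): φ is false.
  m (successors ∅): φ is false.
  n (successors {y, t}): φ is false.
For instance, at t:
  At t: \Diamond s \land s is false, \Diamond \neg (q \lor \neg q) is false, so (\Diamond s \land s) \lor \Diamond \neg (q \lor \neg q) is false.
    At t: \Diamond s is true, s is false, so \Diamond s \land s is false.
      At t: \Diamond s requires s at some successor in {u, x, z, n}.
        s holds at z, so \Diamond s is true at t.
    At t: \Diamond \neg (q \lor \neg q) requires \neg (q \lor \neg q) at some successor in {u, x, z, n}.
      At u: \neg (q \lor \neg q) is false.
      At x: \neg (q \lor \neg q) is false.
      At z: \neg (q \lor \neg q) is false.
      At n: \neg (q \lor \neg q) is false.
    So \Diamond \neg (q \lor \neg q) is false at t.
Satisfying worlds: none.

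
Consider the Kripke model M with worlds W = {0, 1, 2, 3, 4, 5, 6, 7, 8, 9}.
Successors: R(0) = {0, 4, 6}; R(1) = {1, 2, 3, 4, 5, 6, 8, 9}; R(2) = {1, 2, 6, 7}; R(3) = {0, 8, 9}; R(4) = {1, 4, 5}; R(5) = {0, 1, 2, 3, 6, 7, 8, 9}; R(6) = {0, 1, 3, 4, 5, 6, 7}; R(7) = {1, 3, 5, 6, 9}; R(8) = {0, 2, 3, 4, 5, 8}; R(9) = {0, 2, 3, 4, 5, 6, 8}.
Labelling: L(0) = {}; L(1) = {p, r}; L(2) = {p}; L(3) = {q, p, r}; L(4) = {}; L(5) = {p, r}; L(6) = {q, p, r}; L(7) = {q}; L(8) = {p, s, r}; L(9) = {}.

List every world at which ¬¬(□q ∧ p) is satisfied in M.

none

Recall that □ψ holds at a world iff ψ holds at every accessible world, and ◇ψ holds iff ψ holds at some accessible world.
Let φ = ¬¬(□q ∧ p). Evaluate φ at each world:
  0 (successors {0, 4, 6}): φ is false.
  1 (successors {1, 2, 3, 4, 5, 6, 8, 9}): φ is false.
  2 (successors {1, 2, 6, 7}): φ is false.
  3 (successors {0, 8, 9}): φ is false.
  4 (successors {1, 4, 5}): φ is false.
  5 (successors {0, 1, 2, 3, 6, 7, 8, 9}): φ is false.
  6 (successors {0, 1, 3, 4, 5, 6, 7}): φ is false.
  7 (successors {1, 3, 5, 6, 9}): φ is false.
  8 (successors {0, 2, 3, 4, 5, 8}): φ is false.
  9 (successors {0, 2, 3, 4, 5, 6, 8}): φ is false.
For instance, at 2:
  At 2: ¬(□q ∧ p) is true, so ¬¬(□q ∧ p) is false.
    At 2: □q ∧ p is false, so ¬(□q ∧ p) is true.
      At 2: □q is false, p is true, so □q ∧ p is false.
Satisfying worlds: none.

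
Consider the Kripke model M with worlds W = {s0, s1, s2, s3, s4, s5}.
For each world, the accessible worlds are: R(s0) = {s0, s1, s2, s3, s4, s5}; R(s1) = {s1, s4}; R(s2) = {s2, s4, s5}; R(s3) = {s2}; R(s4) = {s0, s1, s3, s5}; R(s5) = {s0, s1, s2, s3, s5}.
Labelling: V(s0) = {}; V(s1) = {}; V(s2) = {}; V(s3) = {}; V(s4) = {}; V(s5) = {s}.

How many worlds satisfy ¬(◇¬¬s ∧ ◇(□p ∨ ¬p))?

Let φ = ¬(◇¬¬s ∧ ◇(□p ∨ ¬p)). Evaluate φ at each world:
  s0 (successors {s0, s1, s2, s3, s4, s5}): φ is false.
  s1 (successors {s1, s4}): φ is true.
  s2 (successors {s2, s4, s5}): φ is false.
  s3 (successors {s2}): φ is true.
  s4 (successors {s0, s1, s3, s5}): φ is false.
  s5 (successors {s0, s1, s2, s3, s5}): φ is false.
For instance, at s2:
  At s2: ◇¬¬s ∧ ◇(□p ∨ ¬p) is true, so ¬(◇¬¬s ∧ ◇(□p ∨ ¬p)) is false.
    At s2: ◇¬¬s is true, ◇(□p ∨ ¬p) is true, so ◇¬¬s ∧ ◇(□p ∨ ¬p) is true.
      At s2: ◇¬¬s requires ¬¬s at some successor in {s2, s4, s5}.
        ¬¬s holds at s5, so ◇¬¬s is true at s2.
      At s2: ◇(□p ∨ ¬p) requires □p ∨ ¬p at some successor in {s2, s4, s5}.
        □p ∨ ¬p holds at s2, so ◇(□p ∨ ¬p) is true at s2.
Satisfying worlds: {s1, s3}

2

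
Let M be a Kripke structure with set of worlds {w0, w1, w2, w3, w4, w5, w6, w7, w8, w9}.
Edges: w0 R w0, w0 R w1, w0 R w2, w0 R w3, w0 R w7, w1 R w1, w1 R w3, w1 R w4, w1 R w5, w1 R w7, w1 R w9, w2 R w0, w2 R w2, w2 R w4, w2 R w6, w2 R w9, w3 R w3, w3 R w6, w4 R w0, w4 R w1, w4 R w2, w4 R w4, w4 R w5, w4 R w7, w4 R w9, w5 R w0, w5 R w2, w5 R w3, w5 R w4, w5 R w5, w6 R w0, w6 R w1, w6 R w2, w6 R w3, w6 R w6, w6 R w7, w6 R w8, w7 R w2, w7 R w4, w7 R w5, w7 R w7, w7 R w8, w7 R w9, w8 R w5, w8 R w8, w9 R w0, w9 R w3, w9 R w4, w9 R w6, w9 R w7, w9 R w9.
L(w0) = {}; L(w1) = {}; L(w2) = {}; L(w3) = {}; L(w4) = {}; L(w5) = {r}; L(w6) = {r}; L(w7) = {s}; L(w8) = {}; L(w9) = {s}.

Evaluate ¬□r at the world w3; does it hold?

Yes

At w3: □r is false, so ¬□r is true.
  At w3: □r requires r at every successor {w3, w6}.
    r fails at w3, so □r is false at w3.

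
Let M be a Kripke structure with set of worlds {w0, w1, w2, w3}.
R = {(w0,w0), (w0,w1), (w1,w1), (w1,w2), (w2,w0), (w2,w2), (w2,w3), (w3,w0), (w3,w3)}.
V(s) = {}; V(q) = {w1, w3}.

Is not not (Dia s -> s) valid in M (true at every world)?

Yes

Let φ = not not (Dia s -> s). Evaluate φ at each world:
  w0 (successors {w0, w1}): φ is true.
  w1 (successors {w1, w2}): φ is true.
  w2 (successors {w0, w2, w3}): φ is true.
  w3 (successors {w0, w3}): φ is true.
For instance, at w3:
  At w3: not (Dia s -> s) is false, so not not (Dia s -> s) is true.
    At w3: Dia s -> s is true, so not (Dia s -> s) is false.
      At w3: Dia s is false, s is false, so Dia s -> s is true.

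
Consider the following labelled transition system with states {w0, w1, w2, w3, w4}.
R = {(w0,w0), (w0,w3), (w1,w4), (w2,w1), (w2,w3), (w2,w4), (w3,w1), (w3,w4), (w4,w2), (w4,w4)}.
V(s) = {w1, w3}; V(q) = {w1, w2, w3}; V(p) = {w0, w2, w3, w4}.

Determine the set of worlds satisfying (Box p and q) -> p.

Let φ = (Box p and q) -> p. Evaluate φ at each world:
  w0 (successors {w0, w3}): φ is true.
  w1 (successors {w4}): φ is false.
  w2 (successors {w1, w3, w4}): φ is true.
  w3 (successors {w1, w4}): φ is true.
  w4 (successors {w2, w4}): φ is true.
For instance, at w4:
  At w4: Box p and q is false, p is true, so (Box p and q) -> p is true.
    At w4: Box p is true, q is false, so Box p and q is false.
      At w4: Box p requires p at every successor {w2, w4}.
        At w2: p is true.
        At w4: p is true.
      So Box p is true at w4.
Satisfying worlds: {w0, w2, w3, w4}

w0, w2, w3, w4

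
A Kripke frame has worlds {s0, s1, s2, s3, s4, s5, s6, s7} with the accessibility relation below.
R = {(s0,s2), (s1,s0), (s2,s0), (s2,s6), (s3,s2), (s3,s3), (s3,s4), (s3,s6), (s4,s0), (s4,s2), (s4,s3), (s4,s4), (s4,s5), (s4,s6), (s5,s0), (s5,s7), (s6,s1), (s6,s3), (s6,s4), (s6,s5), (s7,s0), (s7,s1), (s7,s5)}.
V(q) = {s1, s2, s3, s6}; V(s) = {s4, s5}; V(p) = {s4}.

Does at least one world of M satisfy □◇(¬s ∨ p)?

Yes

Let φ = □◇(¬s ∨ p). Evaluate φ at each world:
  s0 (successors {s2}): φ is true.
  s1 (successors {s0}): φ is true.
  s2 (successors {s0, s6}): φ is true.
  s3 (successors {s2, s3, s4, s6}): φ is true.
  s4 (successors {s0, s2, s3, s4, s5, s6}): φ is true.
  s5 (successors {s0, s7}): φ is true.
  s6 (successors {s1, s3, s4, s5}): φ is true.
  s7 (successors {s0, s1, s5}): φ is true.
Detail at s0 (witness):
  At s0: □◇(¬s ∨ p) requires ◇(¬s ∨ p) at every successor {s2}.
      At s2: ◇(¬s ∨ p) requires ¬s ∨ p at some successor in {s0, s6}.
        ¬s ∨ p holds at s0, so ◇(¬s ∨ p) is true at s2.
  So □◇(¬s ∨ p) is true at s0.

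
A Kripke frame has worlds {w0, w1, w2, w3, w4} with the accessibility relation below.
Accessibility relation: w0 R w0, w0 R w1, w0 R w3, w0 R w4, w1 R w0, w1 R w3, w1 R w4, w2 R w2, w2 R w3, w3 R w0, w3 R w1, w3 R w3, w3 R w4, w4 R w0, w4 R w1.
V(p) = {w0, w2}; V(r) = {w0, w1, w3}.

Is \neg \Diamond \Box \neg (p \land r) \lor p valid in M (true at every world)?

Let φ = \neg \Diamond \Box \neg (p \land r) \lor p. Evaluate φ at each world:
  w0 (successors {w0, w1, w3, w4}): φ is true.
  w1 (successors {w0, w3, w4}): φ is true.
  w2 (successors {w2, w3}): φ is true.
  w3 (successors {w0, w1, w3, w4}): φ is true.
  w4 (successors {w0, w1}): φ is true.
For instance, at w2:
  At w2: \neg \Diamond \Box \neg (p \land r) is false, p is true, so \neg \Diamond \Box \neg (p \land r) \lor p is true.
    At w2: \Diamond \Box \neg (p \land r) is true, so \neg \Diamond \Box \neg (p \land r) is false.
      At w2: \Diamond \Box \neg (p \land r) requires \Box \neg (p \land r) at some successor in {w2, w3}.
        \Box \neg (p \land r) holds at w2, so \Diamond \Box \neg (p \land r) is true at w2.

Yes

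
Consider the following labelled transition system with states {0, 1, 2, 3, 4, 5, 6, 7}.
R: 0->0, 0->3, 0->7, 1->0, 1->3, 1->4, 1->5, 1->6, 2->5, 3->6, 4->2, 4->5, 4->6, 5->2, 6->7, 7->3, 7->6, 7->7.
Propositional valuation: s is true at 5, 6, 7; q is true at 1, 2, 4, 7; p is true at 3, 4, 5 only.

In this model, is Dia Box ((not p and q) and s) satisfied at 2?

No

At 2: Dia Box ((not p and q) and s) requires Box ((not p and q) and s) at some successor in {5}.
  At 5: Box ((not p and q) and s) is false.
So Dia Box ((not p and q) and s) is false at 2.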